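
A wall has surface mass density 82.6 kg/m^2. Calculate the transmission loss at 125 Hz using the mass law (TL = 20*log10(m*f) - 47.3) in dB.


Given values:
  m = 82.6 kg/m^2, f = 125 Hz
Formula: TL = 20 * log10(m * f) - 47.3
Compute m * f = 82.6 * 125 = 10325.0
Compute log10(10325.0) = 4.01389
Compute 20 * 4.01389 = 80.2778
TL = 80.2778 - 47.3 = 32.98

32.98 dB


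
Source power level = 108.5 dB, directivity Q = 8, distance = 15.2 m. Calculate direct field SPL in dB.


Given values:
  Lw = 108.5 dB, Q = 8, r = 15.2 m
Formula: SPL = Lw + 10 * log10(Q / (4 * pi * r^2))
Compute 4 * pi * r^2 = 4 * pi * 15.2^2 = 2903.3343
Compute Q / denom = 8 / 2903.3343 = 0.00275545
Compute 10 * log10(0.00275545) = -25.5981
SPL = 108.5 + (-25.5981) = 82.9

82.9 dB


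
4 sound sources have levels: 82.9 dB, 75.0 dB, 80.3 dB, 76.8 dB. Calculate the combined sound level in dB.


Formula: L_total = 10 * log10( sum(10^(Li/10)) )
  Source 1: 10^(82.9/10) = 194984459.9758
  Source 2: 10^(75.0/10) = 31622776.6017
  Source 3: 10^(80.3/10) = 107151930.5238
  Source 4: 10^(76.8/10) = 47863009.2323
Sum of linear values = 381622176.3336
L_total = 10 * log10(381622176.3336) = 85.82

85.82 dB


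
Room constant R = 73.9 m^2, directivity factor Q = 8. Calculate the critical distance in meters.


Given values:
  R = 73.9 m^2, Q = 8
Formula: d_c = 0.141 * sqrt(Q * R)
Compute Q * R = 8 * 73.9 = 591.2
Compute sqrt(591.2) = 24.3146
d_c = 0.141 * 24.3146 = 3.428

3.428 m


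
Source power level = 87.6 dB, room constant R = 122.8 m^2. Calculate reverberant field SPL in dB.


Given values:
  Lw = 87.6 dB, R = 122.8 m^2
Formula: SPL = Lw + 10 * log10(4 / R)
Compute 4 / R = 4 / 122.8 = 0.032573
Compute 10 * log10(0.032573) = -14.8714
SPL = 87.6 + (-14.8714) = 72.73

72.73 dB


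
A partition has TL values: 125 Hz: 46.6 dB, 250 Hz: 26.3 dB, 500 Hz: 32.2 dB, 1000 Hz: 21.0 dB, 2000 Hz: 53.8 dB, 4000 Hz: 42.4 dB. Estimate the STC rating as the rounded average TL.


Given TL values at each frequency:
  125 Hz: 46.6 dB
  250 Hz: 26.3 dB
  500 Hz: 32.2 dB
  1000 Hz: 21.0 dB
  2000 Hz: 53.8 dB
  4000 Hz: 42.4 dB
Formula: STC ~ round(average of TL values)
Sum = 46.6 + 26.3 + 32.2 + 21.0 + 53.8 + 42.4 = 222.3
Average = 222.3 / 6 = 37.05
Rounded: 37

37


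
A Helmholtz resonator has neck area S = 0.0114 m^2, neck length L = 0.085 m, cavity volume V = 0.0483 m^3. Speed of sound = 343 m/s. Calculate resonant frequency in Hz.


Given values:
  S = 0.0114 m^2, L = 0.085 m, V = 0.0483 m^3, c = 343 m/s
Formula: f = (c / (2*pi)) * sqrt(S / (V * L))
Compute V * L = 0.0483 * 0.085 = 0.0041055
Compute S / (V * L) = 0.0114 / 0.0041055 = 2.7768
Compute sqrt(2.7768) = 1.666373
Compute c / (2*pi) = 343 / 6.283185 = 54.590148
f = 54.590148 * 1.666373 = 90.97

90.97 Hz


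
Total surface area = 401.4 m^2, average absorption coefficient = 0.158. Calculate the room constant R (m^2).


Given values:
  S = 401.4 m^2, alpha = 0.158
Formula: R = S * alpha / (1 - alpha)
Numerator: 401.4 * 0.158 = 63.4212
Denominator: 1 - 0.158 = 0.842
R = 63.4212 / 0.842 = 75.32

75.32 m^2


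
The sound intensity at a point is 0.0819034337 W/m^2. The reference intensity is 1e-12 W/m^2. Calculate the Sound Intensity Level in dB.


Given values:
  I = 0.0819034337 W/m^2
  I_ref = 1e-12 W/m^2
Formula: SIL = 10 * log10(I / I_ref)
Compute ratio: I / I_ref = 81903433700
Compute log10: log10(81903433700) = 10.913302
Multiply: SIL = 10 * 10.913302 = 109.13

109.13 dB


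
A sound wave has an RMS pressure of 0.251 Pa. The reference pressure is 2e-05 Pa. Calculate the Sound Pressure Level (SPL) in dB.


Given values:
  p = 0.251 Pa
  p_ref = 2e-05 Pa
Formula: SPL = 20 * log10(p / p_ref)
Compute ratio: p / p_ref = 0.251 / 2e-05 = 12550
Compute log10: log10(12550) = 4.098644
Multiply: SPL = 20 * 4.098644 = 81.97

81.97 dB


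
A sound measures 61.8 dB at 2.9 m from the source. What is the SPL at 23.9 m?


Given values:
  SPL1 = 61.8 dB, r1 = 2.9 m, r2 = 23.9 m
Formula: SPL2 = SPL1 - 20 * log10(r2 / r1)
Compute ratio: r2 / r1 = 23.9 / 2.9 = 8.2414
Compute log10: log10(8.2414) = 0.916001
Compute drop: 20 * 0.916001 = 18.32
SPL2 = 61.8 - 18.32 = 43.48

43.48 dB


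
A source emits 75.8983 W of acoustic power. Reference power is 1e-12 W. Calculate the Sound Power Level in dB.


Given values:
  W = 75.8983 W
  W_ref = 1e-12 W
Formula: SWL = 10 * log10(W / W_ref)
Compute ratio: W / W_ref = 75898300000000
Compute log10: log10(75898300000000) = 13.880232
Multiply: SWL = 10 * 13.880232 = 138.8

138.8 dB


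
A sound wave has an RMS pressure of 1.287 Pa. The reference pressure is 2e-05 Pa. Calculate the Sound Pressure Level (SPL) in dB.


Given values:
  p = 1.287 Pa
  p_ref = 2e-05 Pa
Formula: SPL = 20 * log10(p / p_ref)
Compute ratio: p / p_ref = 1.287 / 2e-05 = 64350
Compute log10: log10(64350) = 4.808549
Multiply: SPL = 20 * 4.808549 = 96.17

96.17 dB


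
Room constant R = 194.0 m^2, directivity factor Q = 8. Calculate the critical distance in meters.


Given values:
  R = 194.0 m^2, Q = 8
Formula: d_c = 0.141 * sqrt(Q * R)
Compute Q * R = 8 * 194.0 = 1552.0
Compute sqrt(1552.0) = 39.3954
d_c = 0.141 * 39.3954 = 5.555

5.555 m


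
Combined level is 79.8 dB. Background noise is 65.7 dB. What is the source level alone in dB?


Given values:
  L_total = 79.8 dB, L_bg = 65.7 dB
Formula: L_source = 10 * log10(10^(L_total/10) - 10^(L_bg/10))
Convert to linear:
  10^(79.8/10) = 95499258.6021
  10^(65.7/10) = 3715352.291
Difference: 95499258.6021 - 3715352.291 = 91783906.3111
L_source = 10 * log10(91783906.3111) = 79.63

79.63 dB


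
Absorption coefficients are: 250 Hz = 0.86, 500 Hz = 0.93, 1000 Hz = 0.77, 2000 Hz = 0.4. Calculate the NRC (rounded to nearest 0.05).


Given values:
  a_250 = 0.86, a_500 = 0.93
  a_1000 = 0.77, a_2000 = 0.4
Formula: NRC = (a250 + a500 + a1000 + a2000) / 4
Sum = 0.86 + 0.93 + 0.77 + 0.4 = 2.96
NRC = 2.96 / 4 = 0.74
Rounded to nearest 0.05: 0.75

0.75


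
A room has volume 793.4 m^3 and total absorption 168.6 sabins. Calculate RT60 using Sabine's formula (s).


Given values:
  V = 793.4 m^3
  A = 168.6 sabins
Formula: RT60 = 0.161 * V / A
Numerator: 0.161 * 793.4 = 127.7374
RT60 = 127.7374 / 168.6 = 0.758

0.758 s


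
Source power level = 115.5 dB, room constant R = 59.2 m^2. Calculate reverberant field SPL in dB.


Given values:
  Lw = 115.5 dB, R = 59.2 m^2
Formula: SPL = Lw + 10 * log10(4 / R)
Compute 4 / R = 4 / 59.2 = 0.067568
Compute 10 * log10(0.067568) = -11.7026
SPL = 115.5 + (-11.7026) = 103.8

103.8 dB


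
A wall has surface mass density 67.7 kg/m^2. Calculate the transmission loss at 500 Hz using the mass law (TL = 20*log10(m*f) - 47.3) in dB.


Given values:
  m = 67.7 kg/m^2, f = 500 Hz
Formula: TL = 20 * log10(m * f) - 47.3
Compute m * f = 67.7 * 500 = 33850.0
Compute log10(33850.0) = 4.529559
Compute 20 * 4.529559 = 90.5912
TL = 90.5912 - 47.3 = 43.29

43.29 dB


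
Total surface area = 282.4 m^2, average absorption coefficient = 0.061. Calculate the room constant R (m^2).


Given values:
  S = 282.4 m^2, alpha = 0.061
Formula: R = S * alpha / (1 - alpha)
Numerator: 282.4 * 0.061 = 17.2264
Denominator: 1 - 0.061 = 0.939
R = 17.2264 / 0.939 = 18.35

18.35 m^2


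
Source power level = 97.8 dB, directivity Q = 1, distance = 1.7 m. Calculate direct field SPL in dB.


Given values:
  Lw = 97.8 dB, Q = 1, r = 1.7 m
Formula: SPL = Lw + 10 * log10(Q / (4 * pi * r^2))
Compute 4 * pi * r^2 = 4 * pi * 1.7^2 = 36.3168
Compute Q / denom = 1 / 36.3168 = 0.02753547
Compute 10 * log10(0.02753547) = -15.6011
SPL = 97.8 + (-15.6011) = 82.2

82.2 dB


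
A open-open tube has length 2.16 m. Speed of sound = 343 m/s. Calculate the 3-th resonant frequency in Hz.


Given values:
  Tube type: open-open, L = 2.16 m, c = 343 m/s, n = 3
Formula: f_n = n * c / (2 * L)
Compute 2 * L = 2 * 2.16 = 4.32
f = 3 * 343 / 4.32
f = 238.19

238.19 Hz


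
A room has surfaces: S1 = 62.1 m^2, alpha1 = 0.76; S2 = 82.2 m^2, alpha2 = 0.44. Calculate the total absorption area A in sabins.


Given surfaces:
  Surface 1: 62.1 * 0.76 = 47.196
  Surface 2: 82.2 * 0.44 = 36.168
Formula: A = sum(Si * alpha_i)
A = 47.196 + 36.168
A = 83.36

83.36 sabins


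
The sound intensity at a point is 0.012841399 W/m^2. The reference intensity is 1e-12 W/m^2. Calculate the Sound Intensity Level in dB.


Given values:
  I = 0.012841399 W/m^2
  I_ref = 1e-12 W/m^2
Formula: SIL = 10 * log10(I / I_ref)
Compute ratio: I / I_ref = 12841399000
Compute log10: log10(12841399000) = 10.108612
Multiply: SIL = 10 * 10.108612 = 101.09

101.09 dB


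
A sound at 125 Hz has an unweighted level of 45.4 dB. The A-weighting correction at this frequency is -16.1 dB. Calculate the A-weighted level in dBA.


Given values:
  SPL = 45.4 dB
  A-weighting at 125 Hz = -16.1 dB
Formula: L_A = SPL + A_weight
L_A = 45.4 + (-16.1)
L_A = 29.3

29.3 dBA


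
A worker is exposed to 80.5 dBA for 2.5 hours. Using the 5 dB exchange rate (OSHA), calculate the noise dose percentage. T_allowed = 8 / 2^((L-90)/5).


Given values:
  L = 80.5 dBA, T = 2.5 hours
Formula: T_allowed = 8 / 2^((L - 90) / 5)
Compute exponent: (80.5 - 90) / 5 = -1.9
Compute 2^(-1.9) = 0.267943
T_allowed = 8 / 0.267943 = 29.857096 hours
Dose = (T / T_allowed) * 100
Dose = (2.5 / 29.857096) * 100 = 8.37

8.37 %


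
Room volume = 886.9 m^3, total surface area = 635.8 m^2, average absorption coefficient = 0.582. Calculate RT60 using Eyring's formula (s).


Given values:
  V = 886.9 m^3, S = 635.8 m^2, alpha = 0.582
Formula: RT60 = 0.161 * V / (-S * ln(1 - alpha))
Compute ln(1 - 0.582) = ln(0.418) = -0.872274
Denominator: -635.8 * -0.872274 = 554.5918
Numerator: 0.161 * 886.9 = 142.7909
RT60 = 142.7909 / 554.5918 = 0.257

0.257 s


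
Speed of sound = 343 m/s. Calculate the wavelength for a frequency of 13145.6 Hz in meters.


Given values:
  c = 343 m/s, f = 13145.6 Hz
Formula: lambda = c / f
lambda = 343 / 13145.6
lambda = 0.0261

0.0261 m


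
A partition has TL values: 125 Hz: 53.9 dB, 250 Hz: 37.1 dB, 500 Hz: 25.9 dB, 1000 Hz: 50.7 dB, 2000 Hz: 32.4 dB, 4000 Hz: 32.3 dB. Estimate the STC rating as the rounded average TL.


Given TL values at each frequency:
  125 Hz: 53.9 dB
  250 Hz: 37.1 dB
  500 Hz: 25.9 dB
  1000 Hz: 50.7 dB
  2000 Hz: 32.4 dB
  4000 Hz: 32.3 dB
Formula: STC ~ round(average of TL values)
Sum = 53.9 + 37.1 + 25.9 + 50.7 + 32.4 + 32.3 = 232.3
Average = 232.3 / 6 = 38.72
Rounded: 39

39


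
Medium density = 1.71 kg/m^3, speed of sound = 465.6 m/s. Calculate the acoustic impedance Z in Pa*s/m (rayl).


Given values:
  rho = 1.71 kg/m^3
  c = 465.6 m/s
Formula: Z = rho * c
Z = 1.71 * 465.6
Z = 796.18

796.18 rayl


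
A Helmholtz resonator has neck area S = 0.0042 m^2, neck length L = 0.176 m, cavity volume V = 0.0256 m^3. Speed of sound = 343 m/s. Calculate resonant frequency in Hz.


Given values:
  S = 0.0042 m^2, L = 0.176 m, V = 0.0256 m^3, c = 343 m/s
Formula: f = (c / (2*pi)) * sqrt(S / (V * L))
Compute V * L = 0.0256 * 0.176 = 0.0045056
Compute S / (V * L) = 0.0042 / 0.0045056 = 0.9322
Compute sqrt(0.9322) = 0.965505
Compute c / (2*pi) = 343 / 6.283185 = 54.590148
f = 54.590148 * 0.965505 = 52.71

52.71 Hz


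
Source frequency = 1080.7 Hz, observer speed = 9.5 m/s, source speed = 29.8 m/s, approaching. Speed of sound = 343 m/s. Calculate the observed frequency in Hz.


Given values:
  f_s = 1080.7 Hz, v_o = 9.5 m/s, v_s = 29.8 m/s
  Direction: approaching
Formula: f_o = f_s * (c + v_o) / (c - v_s)
Numerator: c + v_o = 343 + 9.5 = 352.5
Denominator: c - v_s = 343 - 29.8 = 313.2
f_o = 1080.7 * 352.5 / 313.2 = 1216.31

1216.31 Hz


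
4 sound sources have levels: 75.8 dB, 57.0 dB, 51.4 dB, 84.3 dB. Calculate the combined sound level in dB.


Formula: L_total = 10 * log10( sum(10^(Li/10)) )
  Source 1: 10^(75.8/10) = 38018939.6321
  Source 2: 10^(57.0/10) = 501187.2336
  Source 3: 10^(51.4/10) = 138038.4265
  Source 4: 10^(84.3/10) = 269153480.3927
Sum of linear values = 307811645.6849
L_total = 10 * log10(307811645.6849) = 84.88

84.88 dB


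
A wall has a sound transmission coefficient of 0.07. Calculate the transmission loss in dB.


Given values:
  tau = 0.07
Formula: TL = 10 * log10(1 / tau)
Compute 1 / tau = 1 / 0.07 = 14.2857
Compute log10(14.2857) = 1.154902
TL = 10 * 1.154902 = 11.55

11.55 dB


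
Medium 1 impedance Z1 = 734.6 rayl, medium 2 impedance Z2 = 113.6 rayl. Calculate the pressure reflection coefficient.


Given values:
  Z1 = 734.6 rayl, Z2 = 113.6 rayl
Formula: R = (Z2 - Z1) / (Z2 + Z1)
Numerator: Z2 - Z1 = 113.6 - 734.6 = -621.0
Denominator: Z2 + Z1 = 113.6 + 734.6 = 848.2
R = -621.0 / 848.2 = -0.7321

-0.7321


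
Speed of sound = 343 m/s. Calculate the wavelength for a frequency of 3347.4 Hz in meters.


Given values:
  c = 343 m/s, f = 3347.4 Hz
Formula: lambda = c / f
lambda = 343 / 3347.4
lambda = 0.1025

0.1025 m


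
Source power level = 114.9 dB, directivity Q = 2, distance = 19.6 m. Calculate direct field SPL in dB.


Given values:
  Lw = 114.9 dB, Q = 2, r = 19.6 m
Formula: SPL = Lw + 10 * log10(Q / (4 * pi * r^2))
Compute 4 * pi * r^2 = 4 * pi * 19.6^2 = 4827.4969
Compute Q / denom = 2 / 4827.4969 = 0.00041429
Compute 10 * log10(0.00041429) = -33.827
SPL = 114.9 + (-33.827) = 81.07

81.07 dB


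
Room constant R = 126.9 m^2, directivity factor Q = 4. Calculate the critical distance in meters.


Given values:
  R = 126.9 m^2, Q = 4
Formula: d_c = 0.141 * sqrt(Q * R)
Compute Q * R = 4 * 126.9 = 507.6
Compute sqrt(507.6) = 22.53
d_c = 0.141 * 22.53 = 3.177

3.177 m


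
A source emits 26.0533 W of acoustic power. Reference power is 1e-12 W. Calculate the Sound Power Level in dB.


Given values:
  W = 26.0533 W
  W_ref = 1e-12 W
Formula: SWL = 10 * log10(W / W_ref)
Compute ratio: W / W_ref = 26053300000000
Compute log10: log10(26053300000000) = 13.415863
Multiply: SWL = 10 * 13.415863 = 134.16

134.16 dB


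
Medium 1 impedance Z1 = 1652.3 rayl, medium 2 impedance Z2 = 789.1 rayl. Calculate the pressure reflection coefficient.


Given values:
  Z1 = 1652.3 rayl, Z2 = 789.1 rayl
Formula: R = (Z2 - Z1) / (Z2 + Z1)
Numerator: Z2 - Z1 = 789.1 - 1652.3 = -863.2
Denominator: Z2 + Z1 = 789.1 + 1652.3 = 2441.4
R = -863.2 / 2441.4 = -0.3536

-0.3536


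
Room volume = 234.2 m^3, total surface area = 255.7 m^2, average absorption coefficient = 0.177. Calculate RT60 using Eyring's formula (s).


Given values:
  V = 234.2 m^3, S = 255.7 m^2, alpha = 0.177
Formula: RT60 = 0.161 * V / (-S * ln(1 - alpha))
Compute ln(1 - 0.177) = ln(0.823) = -0.194799
Denominator: -255.7 * -0.194799 = 49.8101
Numerator: 0.161 * 234.2 = 37.7062
RT60 = 37.7062 / 49.8101 = 0.757

0.757 s


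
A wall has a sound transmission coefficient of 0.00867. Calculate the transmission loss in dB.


Given values:
  tau = 0.00867
Formula: TL = 10 * log10(1 / tau)
Compute 1 / tau = 1 / 0.00867 = 115.3403
Compute log10(115.3403) = 2.061981
TL = 10 * 2.061981 = 20.62

20.62 dB


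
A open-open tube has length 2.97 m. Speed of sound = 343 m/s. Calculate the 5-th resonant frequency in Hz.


Given values:
  Tube type: open-open, L = 2.97 m, c = 343 m/s, n = 5
Formula: f_n = n * c / (2 * L)
Compute 2 * L = 2 * 2.97 = 5.94
f = 5 * 343 / 5.94
f = 288.72

288.72 Hz


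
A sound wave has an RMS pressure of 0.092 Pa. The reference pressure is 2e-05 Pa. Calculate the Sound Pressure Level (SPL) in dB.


Given values:
  p = 0.092 Pa
  p_ref = 2e-05 Pa
Formula: SPL = 20 * log10(p / p_ref)
Compute ratio: p / p_ref = 0.092 / 2e-05 = 4600
Compute log10: log10(4600) = 3.662758
Multiply: SPL = 20 * 3.662758 = 73.26

73.26 dB


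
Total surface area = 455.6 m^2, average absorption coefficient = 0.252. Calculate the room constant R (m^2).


Given values:
  S = 455.6 m^2, alpha = 0.252
Formula: R = S * alpha / (1 - alpha)
Numerator: 455.6 * 0.252 = 114.8112
Denominator: 1 - 0.252 = 0.748
R = 114.8112 / 0.748 = 153.49

153.49 m^2


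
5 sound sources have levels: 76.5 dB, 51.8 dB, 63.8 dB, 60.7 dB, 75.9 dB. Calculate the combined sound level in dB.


Formula: L_total = 10 * log10( sum(10^(Li/10)) )
  Source 1: 10^(76.5/10) = 44668359.2151
  Source 2: 10^(51.8/10) = 151356.1248
  Source 3: 10^(63.8/10) = 2398832.919
  Source 4: 10^(60.7/10) = 1174897.5549
  Source 5: 10^(75.9/10) = 38904514.4994
Sum of linear values = 87297960.3132
L_total = 10 * log10(87297960.3132) = 79.41

79.41 dB


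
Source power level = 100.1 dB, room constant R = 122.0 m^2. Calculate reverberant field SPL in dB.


Given values:
  Lw = 100.1 dB, R = 122.0 m^2
Formula: SPL = Lw + 10 * log10(4 / R)
Compute 4 / R = 4 / 122.0 = 0.032787
Compute 10 * log10(0.032787) = -14.843
SPL = 100.1 + (-14.843) = 85.26

85.26 dB


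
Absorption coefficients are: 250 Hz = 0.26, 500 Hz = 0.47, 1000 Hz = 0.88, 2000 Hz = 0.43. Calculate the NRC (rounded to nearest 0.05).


Given values:
  a_250 = 0.26, a_500 = 0.47
  a_1000 = 0.88, a_2000 = 0.43
Formula: NRC = (a250 + a500 + a1000 + a2000) / 4
Sum = 0.26 + 0.47 + 0.88 + 0.43 = 2.04
NRC = 2.04 / 4 = 0.51
Rounded to nearest 0.05: 0.5

0.5


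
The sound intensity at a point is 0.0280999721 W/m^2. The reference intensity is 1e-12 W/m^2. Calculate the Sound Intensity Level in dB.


Given values:
  I = 0.0280999721 W/m^2
  I_ref = 1e-12 W/m^2
Formula: SIL = 10 * log10(I / I_ref)
Compute ratio: I / I_ref = 28099972100
Compute log10: log10(28099972100) = 10.448706
Multiply: SIL = 10 * 10.448706 = 104.49

104.49 dB


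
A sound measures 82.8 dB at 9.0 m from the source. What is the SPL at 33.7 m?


Given values:
  SPL1 = 82.8 dB, r1 = 9.0 m, r2 = 33.7 m
Formula: SPL2 = SPL1 - 20 * log10(r2 / r1)
Compute ratio: r2 / r1 = 33.7 / 9.0 = 3.7444
Compute log10: log10(3.7444) = 0.573382
Compute drop: 20 * 0.573382 = 11.4676
SPL2 = 82.8 - 11.4676 = 71.33

71.33 dB


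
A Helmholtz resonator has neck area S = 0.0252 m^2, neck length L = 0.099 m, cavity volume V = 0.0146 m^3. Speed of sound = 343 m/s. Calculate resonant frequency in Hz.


Given values:
  S = 0.0252 m^2, L = 0.099 m, V = 0.0146 m^3, c = 343 m/s
Formula: f = (c / (2*pi)) * sqrt(S / (V * L))
Compute V * L = 0.0146 * 0.099 = 0.0014454
Compute S / (V * L) = 0.0252 / 0.0014454 = 17.4346
Compute sqrt(17.4346) = 4.175476
Compute c / (2*pi) = 343 / 6.283185 = 54.590148
f = 54.590148 * 4.175476 = 227.94

227.94 Hz


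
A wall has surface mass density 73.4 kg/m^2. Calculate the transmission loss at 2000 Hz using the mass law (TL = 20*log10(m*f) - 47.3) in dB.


Given values:
  m = 73.4 kg/m^2, f = 2000 Hz
Formula: TL = 20 * log10(m * f) - 47.3
Compute m * f = 73.4 * 2000 = 146800.0
Compute log10(146800.0) = 5.166726
Compute 20 * 5.166726 = 103.3345
TL = 103.3345 - 47.3 = 56.03

56.03 dB


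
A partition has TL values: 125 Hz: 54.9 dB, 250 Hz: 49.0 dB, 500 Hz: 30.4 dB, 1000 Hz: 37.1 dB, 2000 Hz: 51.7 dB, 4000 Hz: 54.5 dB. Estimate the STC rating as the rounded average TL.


Given TL values at each frequency:
  125 Hz: 54.9 dB
  250 Hz: 49.0 dB
  500 Hz: 30.4 dB
  1000 Hz: 37.1 dB
  2000 Hz: 51.7 dB
  4000 Hz: 54.5 dB
Formula: STC ~ round(average of TL values)
Sum = 54.9 + 49.0 + 30.4 + 37.1 + 51.7 + 54.5 = 277.6
Average = 277.6 / 6 = 46.27
Rounded: 46

46


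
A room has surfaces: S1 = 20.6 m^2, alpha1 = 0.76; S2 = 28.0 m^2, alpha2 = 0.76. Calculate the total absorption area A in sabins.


Given surfaces:
  Surface 1: 20.6 * 0.76 = 15.656
  Surface 2: 28.0 * 0.76 = 21.28
Formula: A = sum(Si * alpha_i)
A = 15.656 + 21.28
A = 36.94

36.94 sabins


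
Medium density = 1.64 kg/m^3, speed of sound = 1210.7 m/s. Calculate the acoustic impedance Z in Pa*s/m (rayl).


Given values:
  rho = 1.64 kg/m^3
  c = 1210.7 m/s
Formula: Z = rho * c
Z = 1.64 * 1210.7
Z = 1985.55

1985.55 rayl


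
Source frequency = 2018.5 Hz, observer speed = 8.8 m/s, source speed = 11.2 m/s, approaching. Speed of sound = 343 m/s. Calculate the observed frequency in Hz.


Given values:
  f_s = 2018.5 Hz, v_o = 8.8 m/s, v_s = 11.2 m/s
  Direction: approaching
Formula: f_o = f_s * (c + v_o) / (c - v_s)
Numerator: c + v_o = 343 + 8.8 = 351.8
Denominator: c - v_s = 343 - 11.2 = 331.8
f_o = 2018.5 * 351.8 / 331.8 = 2140.17

2140.17 Hz


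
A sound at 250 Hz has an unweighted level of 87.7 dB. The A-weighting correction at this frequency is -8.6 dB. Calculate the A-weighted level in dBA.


Given values:
  SPL = 87.7 dB
  A-weighting at 250 Hz = -8.6 dB
Formula: L_A = SPL + A_weight
L_A = 87.7 + (-8.6)
L_A = 79.1

79.1 dBA


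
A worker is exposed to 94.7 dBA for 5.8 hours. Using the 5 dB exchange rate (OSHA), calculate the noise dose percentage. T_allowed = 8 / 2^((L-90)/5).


Given values:
  L = 94.7 dBA, T = 5.8 hours
Formula: T_allowed = 8 / 2^((L - 90) / 5)
Compute exponent: (94.7 - 90) / 5 = 0.94
Compute 2^(0.94) = 1.918528
T_allowed = 8 / 1.918528 = 4.169864 hours
Dose = (T / T_allowed) * 100
Dose = (5.8 / 4.169864) * 100 = 139.09

139.09 %


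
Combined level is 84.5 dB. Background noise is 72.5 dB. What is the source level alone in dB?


Given values:
  L_total = 84.5 dB, L_bg = 72.5 dB
Formula: L_source = 10 * log10(10^(L_total/10) - 10^(L_bg/10))
Convert to linear:
  10^(84.5/10) = 281838293.1264
  10^(72.5/10) = 17782794.1004
Difference: 281838293.1264 - 17782794.1004 = 264055499.026
L_source = 10 * log10(264055499.026) = 84.22

84.22 dB


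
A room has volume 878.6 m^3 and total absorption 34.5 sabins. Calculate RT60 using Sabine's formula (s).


Given values:
  V = 878.6 m^3
  A = 34.5 sabins
Formula: RT60 = 0.161 * V / A
Numerator: 0.161 * 878.6 = 141.4546
RT60 = 141.4546 / 34.5 = 4.1

4.1 s


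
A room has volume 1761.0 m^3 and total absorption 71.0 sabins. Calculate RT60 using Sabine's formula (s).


Given values:
  V = 1761.0 m^3
  A = 71.0 sabins
Formula: RT60 = 0.161 * V / A
Numerator: 0.161 * 1761.0 = 283.521
RT60 = 283.521 / 71.0 = 3.993

3.993 s


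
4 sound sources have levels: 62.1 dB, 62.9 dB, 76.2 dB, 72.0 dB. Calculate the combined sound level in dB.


Formula: L_total = 10 * log10( sum(10^(Li/10)) )
  Source 1: 10^(62.1/10) = 1621810.0974
  Source 2: 10^(62.9/10) = 1949844.5998
  Source 3: 10^(76.2/10) = 41686938.347
  Source 4: 10^(72.0/10) = 15848931.9246
Sum of linear values = 61107524.9688
L_total = 10 * log10(61107524.9688) = 77.86

77.86 dB


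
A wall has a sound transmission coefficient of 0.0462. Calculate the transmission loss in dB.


Given values:
  tau = 0.0462
Formula: TL = 10 * log10(1 / tau)
Compute 1 / tau = 1 / 0.0462 = 21.645
Compute log10(21.645) = 1.335358
TL = 10 * 1.335358 = 13.35

13.35 dB


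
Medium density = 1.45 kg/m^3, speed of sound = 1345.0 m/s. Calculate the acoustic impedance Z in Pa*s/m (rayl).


Given values:
  rho = 1.45 kg/m^3
  c = 1345.0 m/s
Formula: Z = rho * c
Z = 1.45 * 1345.0
Z = 1950.25

1950.25 rayl


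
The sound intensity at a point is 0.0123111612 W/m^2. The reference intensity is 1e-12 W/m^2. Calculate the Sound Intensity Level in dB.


Given values:
  I = 0.0123111612 W/m^2
  I_ref = 1e-12 W/m^2
Formula: SIL = 10 * log10(I / I_ref)
Compute ratio: I / I_ref = 12311161200
Compute log10: log10(12311161200) = 10.090299
Multiply: SIL = 10 * 10.090299 = 100.9

100.9 dB


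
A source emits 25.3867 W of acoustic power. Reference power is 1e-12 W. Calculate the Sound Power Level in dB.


Given values:
  W = 25.3867 W
  W_ref = 1e-12 W
Formula: SWL = 10 * log10(W / W_ref)
Compute ratio: W / W_ref = 25386700000000
Compute log10: log10(25386700000000) = 13.404606
Multiply: SWL = 10 * 13.404606 = 134.05

134.05 dB


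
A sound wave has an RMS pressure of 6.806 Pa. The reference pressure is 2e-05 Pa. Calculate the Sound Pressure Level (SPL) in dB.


Given values:
  p = 6.806 Pa
  p_ref = 2e-05 Pa
Formula: SPL = 20 * log10(p / p_ref)
Compute ratio: p / p_ref = 6.806 / 2e-05 = 340300
Compute log10: log10(340300) = 5.531862
Multiply: SPL = 20 * 5.531862 = 110.64

110.64 dB


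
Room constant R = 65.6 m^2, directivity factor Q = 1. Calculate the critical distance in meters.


Given values:
  R = 65.6 m^2, Q = 1
Formula: d_c = 0.141 * sqrt(Q * R)
Compute Q * R = 1 * 65.6 = 65.6
Compute sqrt(65.6) = 8.0994
d_c = 0.141 * 8.0994 = 1.142

1.142 m


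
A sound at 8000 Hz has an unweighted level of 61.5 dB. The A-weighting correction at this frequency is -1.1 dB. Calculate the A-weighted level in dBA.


Given values:
  SPL = 61.5 dB
  A-weighting at 8000 Hz = -1.1 dB
Formula: L_A = SPL + A_weight
L_A = 61.5 + (-1.1)
L_A = 60.4

60.4 dBA


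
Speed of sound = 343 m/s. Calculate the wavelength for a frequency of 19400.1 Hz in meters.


Given values:
  c = 343 m/s, f = 19400.1 Hz
Formula: lambda = c / f
lambda = 343 / 19400.1
lambda = 0.0177

0.0177 m


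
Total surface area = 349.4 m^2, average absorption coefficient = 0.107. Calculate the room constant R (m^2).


Given values:
  S = 349.4 m^2, alpha = 0.107
Formula: R = S * alpha / (1 - alpha)
Numerator: 349.4 * 0.107 = 37.3858
Denominator: 1 - 0.107 = 0.893
R = 37.3858 / 0.893 = 41.87

41.87 m^2


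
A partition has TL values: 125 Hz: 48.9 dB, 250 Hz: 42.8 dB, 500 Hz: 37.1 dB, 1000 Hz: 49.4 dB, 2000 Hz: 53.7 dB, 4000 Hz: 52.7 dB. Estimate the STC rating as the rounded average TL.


Given TL values at each frequency:
  125 Hz: 48.9 dB
  250 Hz: 42.8 dB
  500 Hz: 37.1 dB
  1000 Hz: 49.4 dB
  2000 Hz: 53.7 dB
  4000 Hz: 52.7 dB
Formula: STC ~ round(average of TL values)
Sum = 48.9 + 42.8 + 37.1 + 49.4 + 53.7 + 52.7 = 284.6
Average = 284.6 / 6 = 47.43
Rounded: 47

47


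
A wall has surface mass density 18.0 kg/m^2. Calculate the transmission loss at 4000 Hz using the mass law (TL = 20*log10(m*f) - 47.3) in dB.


Given values:
  m = 18.0 kg/m^2, f = 4000 Hz
Formula: TL = 20 * log10(m * f) - 47.3
Compute m * f = 18.0 * 4000 = 72000.0
Compute log10(72000.0) = 4.857332
Compute 20 * 4.857332 = 97.1466
TL = 97.1466 - 47.3 = 49.85

49.85 dB


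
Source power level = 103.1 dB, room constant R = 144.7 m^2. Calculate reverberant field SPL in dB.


Given values:
  Lw = 103.1 dB, R = 144.7 m^2
Formula: SPL = Lw + 10 * log10(4 / R)
Compute 4 / R = 4 / 144.7 = 0.027643
Compute 10 * log10(0.027643) = -15.5841
SPL = 103.1 + (-15.5841) = 87.52

87.52 dB


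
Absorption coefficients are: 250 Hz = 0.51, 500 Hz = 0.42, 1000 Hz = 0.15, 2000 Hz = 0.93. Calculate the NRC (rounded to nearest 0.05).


Given values:
  a_250 = 0.51, a_500 = 0.42
  a_1000 = 0.15, a_2000 = 0.93
Formula: NRC = (a250 + a500 + a1000 + a2000) / 4
Sum = 0.51 + 0.42 + 0.15 + 0.93 = 2.01
NRC = 2.01 / 4 = 0.5025
Rounded to nearest 0.05: 0.5

0.5


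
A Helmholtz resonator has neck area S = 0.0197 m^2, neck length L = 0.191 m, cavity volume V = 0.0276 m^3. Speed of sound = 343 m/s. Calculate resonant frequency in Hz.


Given values:
  S = 0.0197 m^2, L = 0.191 m, V = 0.0276 m^3, c = 343 m/s
Formula: f = (c / (2*pi)) * sqrt(S / (V * L))
Compute V * L = 0.0276 * 0.191 = 0.0052716
Compute S / (V * L) = 0.0197 / 0.0052716 = 3.737
Compute sqrt(3.737) = 1.933132
Compute c / (2*pi) = 343 / 6.283185 = 54.590148
f = 54.590148 * 1.933132 = 105.53

105.53 Hz


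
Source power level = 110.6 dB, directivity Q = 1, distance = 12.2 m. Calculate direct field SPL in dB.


Given values:
  Lw = 110.6 dB, Q = 1, r = 12.2 m
Formula: SPL = Lw + 10 * log10(Q / (4 * pi * r^2))
Compute 4 * pi * r^2 = 4 * pi * 12.2^2 = 1870.3786
Compute Q / denom = 1 / 1870.3786 = 0.00053465
Compute 10 * log10(0.00053465) = -32.7193
SPL = 110.6 + (-32.7193) = 77.88

77.88 dB


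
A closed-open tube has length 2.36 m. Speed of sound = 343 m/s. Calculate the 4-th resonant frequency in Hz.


Given values:
  Tube type: closed-open, L = 2.36 m, c = 343 m/s, n = 4
Formula: f_n = (2n - 1) * c / (4 * L)
Compute 2n - 1 = 2*4 - 1 = 7
Compute 4 * L = 4 * 2.36 = 9.44
f = 7 * 343 / 9.44
f = 254.34

254.34 Hz


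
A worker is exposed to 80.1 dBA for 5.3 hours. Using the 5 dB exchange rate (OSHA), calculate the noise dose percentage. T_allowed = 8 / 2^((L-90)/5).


Given values:
  L = 80.1 dBA, T = 5.3 hours
Formula: T_allowed = 8 / 2^((L - 90) / 5)
Compute exponent: (80.1 - 90) / 5 = -1.98
Compute 2^(-1.98) = 0.25349
T_allowed = 8 / 0.25349 = 31.55943 hours
Dose = (T / T_allowed) * 100
Dose = (5.3 / 31.55943) * 100 = 16.79

16.79 %


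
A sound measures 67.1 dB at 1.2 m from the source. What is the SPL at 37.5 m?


Given values:
  SPL1 = 67.1 dB, r1 = 1.2 m, r2 = 37.5 m
Formula: SPL2 = SPL1 - 20 * log10(r2 / r1)
Compute ratio: r2 / r1 = 37.5 / 1.2 = 31.25
Compute log10: log10(31.25) = 1.49485
Compute drop: 20 * 1.49485 = 29.897
SPL2 = 67.1 - 29.897 = 37.2

37.2 dB


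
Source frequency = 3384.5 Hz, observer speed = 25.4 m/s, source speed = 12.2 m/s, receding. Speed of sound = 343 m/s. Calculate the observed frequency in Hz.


Given values:
  f_s = 3384.5 Hz, v_o = 25.4 m/s, v_s = 12.2 m/s
  Direction: receding
Formula: f_o = f_s * (c - v_o) / (c + v_s)
Numerator: c - v_o = 343 - 25.4 = 317.6
Denominator: c + v_s = 343 + 12.2 = 355.2
f_o = 3384.5 * 317.6 / 355.2 = 3026.23

3026.23 Hz


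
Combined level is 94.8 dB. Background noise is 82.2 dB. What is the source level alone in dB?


Given values:
  L_total = 94.8 dB, L_bg = 82.2 dB
Formula: L_source = 10 * log10(10^(L_total/10) - 10^(L_bg/10))
Convert to linear:
  10^(94.8/10) = 3019951720.402
  10^(82.2/10) = 165958690.7438
Difference: 3019951720.402 - 165958690.7438 = 2853993029.6582
L_source = 10 * log10(2853993029.6582) = 94.55

94.55 dB


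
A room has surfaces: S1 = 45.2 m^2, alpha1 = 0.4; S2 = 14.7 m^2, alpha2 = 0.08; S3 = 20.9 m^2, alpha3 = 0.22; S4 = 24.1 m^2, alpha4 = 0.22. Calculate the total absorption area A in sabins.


Given surfaces:
  Surface 1: 45.2 * 0.4 = 18.08
  Surface 2: 14.7 * 0.08 = 1.176
  Surface 3: 20.9 * 0.22 = 4.598
  Surface 4: 24.1 * 0.22 = 5.302
Formula: A = sum(Si * alpha_i)
A = 18.08 + 1.176 + 4.598 + 5.302
A = 29.16

29.16 sabins


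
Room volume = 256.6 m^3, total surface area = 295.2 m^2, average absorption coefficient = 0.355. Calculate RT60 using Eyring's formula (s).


Given values:
  V = 256.6 m^3, S = 295.2 m^2, alpha = 0.355
Formula: RT60 = 0.161 * V / (-S * ln(1 - alpha))
Compute ln(1 - 0.355) = ln(0.645) = -0.438505
Denominator: -295.2 * -0.438505 = 129.4467
Numerator: 0.161 * 256.6 = 41.3126
RT60 = 41.3126 / 129.4467 = 0.319

0.319 s


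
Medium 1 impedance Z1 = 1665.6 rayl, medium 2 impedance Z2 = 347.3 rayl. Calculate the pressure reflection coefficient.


Given values:
  Z1 = 1665.6 rayl, Z2 = 347.3 rayl
Formula: R = (Z2 - Z1) / (Z2 + Z1)
Numerator: Z2 - Z1 = 347.3 - 1665.6 = -1318.3
Denominator: Z2 + Z1 = 347.3 + 1665.6 = 2012.9
R = -1318.3 / 2012.9 = -0.6549

-0.6549


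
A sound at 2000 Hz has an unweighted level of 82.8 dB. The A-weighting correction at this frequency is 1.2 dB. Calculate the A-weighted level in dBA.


Given values:
  SPL = 82.8 dB
  A-weighting at 2000 Hz = 1.2 dB
Formula: L_A = SPL + A_weight
L_A = 82.8 + (1.2)
L_A = 84.0

84.0 dBA


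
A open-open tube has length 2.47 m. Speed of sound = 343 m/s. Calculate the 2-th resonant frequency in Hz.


Given values:
  Tube type: open-open, L = 2.47 m, c = 343 m/s, n = 2
Formula: f_n = n * c / (2 * L)
Compute 2 * L = 2 * 2.47 = 4.94
f = 2 * 343 / 4.94
f = 138.87

138.87 Hz


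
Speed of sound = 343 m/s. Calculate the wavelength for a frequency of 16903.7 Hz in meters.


Given values:
  c = 343 m/s, f = 16903.7 Hz
Formula: lambda = c / f
lambda = 343 / 16903.7
lambda = 0.0203

0.0203 m


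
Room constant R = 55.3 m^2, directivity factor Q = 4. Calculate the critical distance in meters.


Given values:
  R = 55.3 m^2, Q = 4
Formula: d_c = 0.141 * sqrt(Q * R)
Compute Q * R = 4 * 55.3 = 221.2
Compute sqrt(221.2) = 14.8728
d_c = 0.141 * 14.8728 = 2.097

2.097 m


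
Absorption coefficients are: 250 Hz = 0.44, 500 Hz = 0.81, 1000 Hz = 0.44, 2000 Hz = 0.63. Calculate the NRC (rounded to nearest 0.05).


Given values:
  a_250 = 0.44, a_500 = 0.81
  a_1000 = 0.44, a_2000 = 0.63
Formula: NRC = (a250 + a500 + a1000 + a2000) / 4
Sum = 0.44 + 0.81 + 0.44 + 0.63 = 2.32
NRC = 2.32 / 4 = 0.58
Rounded to nearest 0.05: 0.6

0.6


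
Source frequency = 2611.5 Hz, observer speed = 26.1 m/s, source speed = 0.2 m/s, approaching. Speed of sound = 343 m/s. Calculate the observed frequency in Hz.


Given values:
  f_s = 2611.5 Hz, v_o = 26.1 m/s, v_s = 0.2 m/s
  Direction: approaching
Formula: f_o = f_s * (c + v_o) / (c - v_s)
Numerator: c + v_o = 343 + 26.1 = 369.1
Denominator: c - v_s = 343 - 0.2 = 342.8
f_o = 2611.5 * 369.1 / 342.8 = 2811.86

2811.86 Hz


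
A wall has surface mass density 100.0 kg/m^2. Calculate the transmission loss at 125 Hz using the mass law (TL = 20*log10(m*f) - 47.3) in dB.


Given values:
  m = 100.0 kg/m^2, f = 125 Hz
Formula: TL = 20 * log10(m * f) - 47.3
Compute m * f = 100.0 * 125 = 12500.0
Compute log10(12500.0) = 4.09691
Compute 20 * 4.09691 = 81.9382
TL = 81.9382 - 47.3 = 34.64

34.64 dB


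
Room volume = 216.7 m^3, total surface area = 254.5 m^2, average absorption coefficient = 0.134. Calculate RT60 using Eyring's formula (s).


Given values:
  V = 216.7 m^3, S = 254.5 m^2, alpha = 0.134
Formula: RT60 = 0.161 * V / (-S * ln(1 - alpha))
Compute ln(1 - 0.134) = ln(0.866) = -0.14387
Denominator: -254.5 * -0.14387 = 36.6149
Numerator: 0.161 * 216.7 = 34.8887
RT60 = 34.8887 / 36.6149 = 0.953

0.953 s


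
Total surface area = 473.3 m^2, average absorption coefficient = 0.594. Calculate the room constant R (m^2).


Given values:
  S = 473.3 m^2, alpha = 0.594
Formula: R = S * alpha / (1 - alpha)
Numerator: 473.3 * 0.594 = 281.1402
Denominator: 1 - 0.594 = 0.406
R = 281.1402 / 0.406 = 692.46

692.46 m^2


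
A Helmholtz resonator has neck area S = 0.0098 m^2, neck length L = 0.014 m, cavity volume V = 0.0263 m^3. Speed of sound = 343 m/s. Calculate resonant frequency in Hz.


Given values:
  S = 0.0098 m^2, L = 0.014 m, V = 0.0263 m^3, c = 343 m/s
Formula: f = (c / (2*pi)) * sqrt(S / (V * L))
Compute V * L = 0.0263 * 0.014 = 0.0003682
Compute S / (V * L) = 0.0098 / 0.0003682 = 26.616
Compute sqrt(26.616) = 5.15907
Compute c / (2*pi) = 343 / 6.283185 = 54.590148
f = 54.590148 * 5.15907 = 281.63

281.63 Hz


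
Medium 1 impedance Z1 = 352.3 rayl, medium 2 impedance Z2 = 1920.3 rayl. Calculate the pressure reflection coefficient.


Given values:
  Z1 = 352.3 rayl, Z2 = 1920.3 rayl
Formula: R = (Z2 - Z1) / (Z2 + Z1)
Numerator: Z2 - Z1 = 1920.3 - 352.3 = 1568.0
Denominator: Z2 + Z1 = 1920.3 + 352.3 = 2272.6
R = 1568.0 / 2272.6 = 0.69

0.69


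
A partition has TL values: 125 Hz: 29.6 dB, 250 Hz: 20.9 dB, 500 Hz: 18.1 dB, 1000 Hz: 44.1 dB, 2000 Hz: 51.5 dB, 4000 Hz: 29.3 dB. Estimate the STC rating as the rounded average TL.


Given TL values at each frequency:
  125 Hz: 29.6 dB
  250 Hz: 20.9 dB
  500 Hz: 18.1 dB
  1000 Hz: 44.1 dB
  2000 Hz: 51.5 dB
  4000 Hz: 29.3 dB
Formula: STC ~ round(average of TL values)
Sum = 29.6 + 20.9 + 18.1 + 44.1 + 51.5 + 29.3 = 193.5
Average = 193.5 / 6 = 32.25
Rounded: 32

32


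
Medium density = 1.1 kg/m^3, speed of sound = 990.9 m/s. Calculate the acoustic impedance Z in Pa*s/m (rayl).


Given values:
  rho = 1.1 kg/m^3
  c = 990.9 m/s
Formula: Z = rho * c
Z = 1.1 * 990.9
Z = 1089.99

1089.99 rayl


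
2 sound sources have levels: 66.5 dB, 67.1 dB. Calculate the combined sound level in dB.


Formula: L_total = 10 * log10( sum(10^(Li/10)) )
  Source 1: 10^(66.5/10) = 4466835.9215
  Source 2: 10^(67.1/10) = 5128613.8399
Sum of linear values = 9595449.7614
L_total = 10 * log10(9595449.7614) = 69.82

69.82 dB


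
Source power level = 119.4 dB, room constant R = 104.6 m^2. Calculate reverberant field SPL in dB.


Given values:
  Lw = 119.4 dB, R = 104.6 m^2
Formula: SPL = Lw + 10 * log10(4 / R)
Compute 4 / R = 4 / 104.6 = 0.038241
Compute 10 * log10(0.038241) = -14.1747
SPL = 119.4 + (-14.1747) = 105.23

105.23 dB


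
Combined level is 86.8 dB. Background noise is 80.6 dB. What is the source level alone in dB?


Given values:
  L_total = 86.8 dB, L_bg = 80.6 dB
Formula: L_source = 10 * log10(10^(L_total/10) - 10^(L_bg/10))
Convert to linear:
  10^(86.8/10) = 478630092.3226
  10^(80.6/10) = 114815362.1497
Difference: 478630092.3226 - 114815362.1497 = 363814730.1729
L_source = 10 * log10(363814730.1729) = 85.61

85.61 dB


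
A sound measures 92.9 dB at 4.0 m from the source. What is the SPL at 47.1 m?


Given values:
  SPL1 = 92.9 dB, r1 = 4.0 m, r2 = 47.1 m
Formula: SPL2 = SPL1 - 20 * log10(r2 / r1)
Compute ratio: r2 / r1 = 47.1 / 4.0 = 11.775
Compute log10: log10(11.775) = 1.070961
Compute drop: 20 * 1.070961 = 21.4192
SPL2 = 92.9 - 21.4192 = 71.48

71.48 dB


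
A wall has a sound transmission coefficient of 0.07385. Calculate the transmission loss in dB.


Given values:
  tau = 0.07385
Formula: TL = 10 * log10(1 / tau)
Compute 1 / tau = 1 / 0.07385 = 13.541
Compute log10(13.541) = 1.131651
TL = 10 * 1.131651 = 11.32

11.32 dB


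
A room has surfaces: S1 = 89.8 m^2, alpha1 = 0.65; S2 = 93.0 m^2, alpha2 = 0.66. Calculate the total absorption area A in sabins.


Given surfaces:
  Surface 1: 89.8 * 0.65 = 58.37
  Surface 2: 93.0 * 0.66 = 61.38
Formula: A = sum(Si * alpha_i)
A = 58.37 + 61.38
A = 119.75

119.75 sabins


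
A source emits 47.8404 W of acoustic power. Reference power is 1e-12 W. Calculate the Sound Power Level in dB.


Given values:
  W = 47.8404 W
  W_ref = 1e-12 W
Formula: SWL = 10 * log10(W / W_ref)
Compute ratio: W / W_ref = 47840400000000
Compute log10: log10(47840400000000) = 13.679795
Multiply: SWL = 10 * 13.679795 = 136.8

136.8 dB


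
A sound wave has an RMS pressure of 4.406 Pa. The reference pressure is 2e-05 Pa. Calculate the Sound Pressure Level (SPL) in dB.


Given values:
  p = 4.406 Pa
  p_ref = 2e-05 Pa
Formula: SPL = 20 * log10(p / p_ref)
Compute ratio: p / p_ref = 4.406 / 2e-05 = 220300
Compute log10: log10(220300) = 5.343014
Multiply: SPL = 20 * 5.343014 = 106.86

106.86 dB


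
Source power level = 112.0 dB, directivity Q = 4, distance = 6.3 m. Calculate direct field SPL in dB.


Given values:
  Lw = 112.0 dB, Q = 4, r = 6.3 m
Formula: SPL = Lw + 10 * log10(Q / (4 * pi * r^2))
Compute 4 * pi * r^2 = 4 * pi * 6.3^2 = 498.7592
Compute Q / denom = 4 / 498.7592 = 0.0080199
Compute 10 * log10(0.0080199) = -20.9583
SPL = 112.0 + (-20.9583) = 91.04

91.04 dB


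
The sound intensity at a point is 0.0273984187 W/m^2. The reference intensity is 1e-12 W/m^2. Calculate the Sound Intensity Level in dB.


Given values:
  I = 0.0273984187 W/m^2
  I_ref = 1e-12 W/m^2
Formula: SIL = 10 * log10(I / I_ref)
Compute ratio: I / I_ref = 27398418700
Compute log10: log10(27398418700) = 10.437725
Multiply: SIL = 10 * 10.437725 = 104.38

104.38 dB


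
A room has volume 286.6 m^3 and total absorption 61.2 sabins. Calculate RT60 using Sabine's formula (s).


Given values:
  V = 286.6 m^3
  A = 61.2 sabins
Formula: RT60 = 0.161 * V / A
Numerator: 0.161 * 286.6 = 46.1426
RT60 = 46.1426 / 61.2 = 0.754

0.754 s


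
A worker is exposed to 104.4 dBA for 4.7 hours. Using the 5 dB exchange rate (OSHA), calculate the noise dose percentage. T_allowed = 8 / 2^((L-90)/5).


Given values:
  L = 104.4 dBA, T = 4.7 hours
Formula: T_allowed = 8 / 2^((L - 90) / 5)
Compute exponent: (104.4 - 90) / 5 = 2.88
Compute 2^(2.88) = 7.361501
T_allowed = 8 / 7.361501 = 1.086735 hours
Dose = (T / T_allowed) * 100
Dose = (4.7 / 1.086735) * 100 = 432.49

432.49 %


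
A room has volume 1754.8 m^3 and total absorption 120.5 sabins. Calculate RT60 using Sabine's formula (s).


Given values:
  V = 1754.8 m^3
  A = 120.5 sabins
Formula: RT60 = 0.161 * V / A
Numerator: 0.161 * 1754.8 = 282.5228
RT60 = 282.5228 / 120.5 = 2.345

2.345 s


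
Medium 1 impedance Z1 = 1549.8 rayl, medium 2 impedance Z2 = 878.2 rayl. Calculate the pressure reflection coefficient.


Given values:
  Z1 = 1549.8 rayl, Z2 = 878.2 rayl
Formula: R = (Z2 - Z1) / (Z2 + Z1)
Numerator: Z2 - Z1 = 878.2 - 1549.8 = -671.6
Denominator: Z2 + Z1 = 878.2 + 1549.8 = 2428.0
R = -671.6 / 2428.0 = -0.2766

-0.2766


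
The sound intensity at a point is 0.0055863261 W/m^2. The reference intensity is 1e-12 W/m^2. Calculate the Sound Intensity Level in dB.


Given values:
  I = 0.0055863261 W/m^2
  I_ref = 1e-12 W/m^2
Formula: SIL = 10 * log10(I / I_ref)
Compute ratio: I / I_ref = 5586326100
Compute log10: log10(5586326100) = 9.747126
Multiply: SIL = 10 * 9.747126 = 97.47

97.47 dB
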